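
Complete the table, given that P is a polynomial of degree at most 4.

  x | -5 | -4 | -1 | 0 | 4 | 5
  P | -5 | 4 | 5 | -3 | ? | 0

The 5 known values determine P uniquely (degree ≤ 4).
L_0(4) = (8)·(5)·(4)·(-1)/[(-1)·(-4)·(-5)·(-10)] = -4/5
L_1(4) = (9)·(5)·(4)·(-1)/[(1)·(-3)·(-4)·(-9)] = 5/3
L_2(4) = (9)·(8)·(4)·(-1)/[(4)·(3)·(-1)·(-6)] = -4
L_3(4) = (9)·(8)·(5)·(-1)/[(5)·(4)·(1)·(-5)] = 18/5
L_4(4) = (9)·(8)·(5)·(4)/[(10)·(9)·(6)·(5)] = 8/15
Sum: (-5)·(-4/5) + 4·(5/3) + 5·(-4) + (-3)·(18/5) + 0 = -302/15

-302/15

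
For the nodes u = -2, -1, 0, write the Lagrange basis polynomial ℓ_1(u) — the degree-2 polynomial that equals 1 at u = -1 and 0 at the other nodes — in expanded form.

ℓ_1(u) = (u + 2)u / [(1)·(-1)]
       = (u^2 + 2u) / (-1)

ℓ_1(u) = -u^2 - 2u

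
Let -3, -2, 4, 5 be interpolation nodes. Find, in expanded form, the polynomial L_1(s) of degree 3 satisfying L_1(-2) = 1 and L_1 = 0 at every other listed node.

L_1(s) = (s + 3)(s - 4)(s - 5) / [(1)·(-6)·(-7)]
       = (s^3 - 6s^2 - 7s + 60) / (42)

L_1(s) = (1/42)s^3 - (1/7)s^2 - (1/6)s + 10/7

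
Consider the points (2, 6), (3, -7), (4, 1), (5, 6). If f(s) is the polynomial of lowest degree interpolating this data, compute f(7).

-89

Using Newton's divided-difference form:
f[2,3] = (-7 - 6) / (3 - 2) = -13
f[3,4] = (1 - (-7)) / (4 - 3) = 8
f[4,5] = (6 - 1) / (5 - 4) = 5
f[2,3,4] = (8 - (-13)) / (4 - 2) = 21/2
f[3,4,5] = (5 - 8) / (5 - 3) = -3/2
f[2,3,4,5] = (-3/2 - 21/2) / (5 - 2) = -4
f(7) = 6 + (-13)·(5) + (21/2)·(5)·(4) + (-4)·(5)·(4)·(3) = -89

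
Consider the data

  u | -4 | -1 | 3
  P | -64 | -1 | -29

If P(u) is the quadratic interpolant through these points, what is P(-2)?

Using Newton's divided-difference form:
P[-4,-1] = (-1 - (-64)) / (-1 - (-4)) = 21
P[-1,3] = (-29 - (-1)) / (3 - (-1)) = -7
P[-4,-1,3] = (-7 - 21) / (3 - (-4)) = -4
P(-2) = -64 + 21·(2) + (-4)·(2)·(-1) = -14

-14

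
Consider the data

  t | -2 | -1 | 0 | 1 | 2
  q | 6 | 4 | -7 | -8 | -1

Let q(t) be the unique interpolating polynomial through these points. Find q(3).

-9

Using Newton's divided-difference form:
q[-2,-1] = (4 - 6) / (-1 - (-2)) = -2
q[-1,0] = (-7 - 4) / (0 - (-1)) = -11
q[0,1] = (-8 - (-7)) / (1 - 0) = -1
q[1,2] = (-1 - (-8)) / (2 - 1) = 7
q[-2,-1,0] = (-11 - (-2)) / (0 - (-2)) = -9/2
q[-1,0,1] = (-1 - (-11)) / (1 - (-1)) = 5
q[0,1,2] = (7 - (-1)) / (2 - 0) = 4
q[-2,-1,0,1] = (5 - (-9/2)) / (1 - (-2)) = 19/6
q[-1,0,1,2] = (4 - 5) / (2 - (-1)) = -1/3
q[-2,-1,0,1,2] = (-1/3 - 19/6) / (2 - (-2)) = -7/8
q(3) = 6 + (-2)·(5) + (-9/2)·(5)·(4) + (19/6)·(5)·(4)·(3) + (-7/8)·(5)·(4)·(3)·(2) = -9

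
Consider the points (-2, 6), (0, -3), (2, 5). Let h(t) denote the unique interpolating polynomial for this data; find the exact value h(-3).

Evaluate each Lagrange basis at t = -3:
L_0(-3) = (-3)·(-5)/[(-2)·(-4)] = 15/8
L_1(-3) = (-1)·(-5)/[(2)·(-2)] = -5/4
L_2(-3) = (-1)·(-3)/[(4)·(2)] = 3/8
Sum: 6·(15/8) + (-3)·(-5/4) + 5·(3/8) = 135/8

135/8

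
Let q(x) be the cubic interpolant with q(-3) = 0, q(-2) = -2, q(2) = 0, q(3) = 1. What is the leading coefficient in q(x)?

-1/15

Build the Lagrange basis polynomials:
L_0(x) = (x + 2)(x - 2)(x - 3) / [-30] = -(1/30)x^3 + (1/10)x^2 + (2/15)x - 2/5
L_1(x) = (x + 3)(x - 2)(x - 3) / [20] = (1/20)x^3 - (1/10)x^2 - (9/20)x + 9/10
L_2(x) = (x + 3)(x + 2)(x - 3) / [-20] = -(1/20)x^3 - (1/10)x^2 + (9/20)x + 9/10
L_3(x) = (x + 3)(x + 2)(x - 2) / [30] = (1/30)x^3 + (1/10)x^2 - (2/15)x - 2/5
q(x) = 0·L_0 + (-2)·L_1 + 0·L_2 + 1·L_3
Only the coefficient of x^3 is needed; take it from each L_i and combine:
0·(-1/30) + (-2)·(1/20) + 0·(-1/20) + 1·(1/30) = -1/15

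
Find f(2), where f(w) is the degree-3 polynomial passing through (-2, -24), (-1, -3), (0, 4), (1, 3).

0

Evaluate each Lagrange basis at w = 2:
L_0(2) = (3)·(2)·(1)/[(-1)·(-2)·(-3)] = -1
L_1(2) = (4)·(2)·(1)/[(1)·(-1)·(-2)] = 4
L_2(2) = (4)·(3)·(1)/[(2)·(1)·(-1)] = -6
L_3(2) = (4)·(3)·(2)/[(3)·(2)·(1)] = 4
Sum: (-24)·(-1) + (-3)·(4) + 4·(-6) + 3·(4) = 0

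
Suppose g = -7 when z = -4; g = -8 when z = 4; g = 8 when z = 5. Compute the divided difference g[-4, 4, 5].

g[-4,4] = (-8 - (-7)) / (4 - (-4)) = -1/8
g[4,5] = (8 - (-8)) / (5 - 4) = 16
g[-4,4,5] = (16 - (-1/8)) / (5 - (-4)) = 43/24

43/24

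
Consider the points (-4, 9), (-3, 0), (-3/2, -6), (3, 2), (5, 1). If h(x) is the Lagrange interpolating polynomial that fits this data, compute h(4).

1981/702

Evaluate each Lagrange basis at x = 4:
L_0(4) = (7)·(11/2)·(1)·(-1)/[(-1)·(-5/2)·(-7)·(-9)] = -11/45
L_1(4) = (8)·(11/2)·(1)·(-1)/[(1)·(-3/2)·(-6)·(-8)] = 11/18
L_2(4) = (8)·(7)·(1)·(-1)/[(5/2)·(3/2)·(-9/2)·(-13/2)] = -896/1755
L_3(4) = (8)·(7)·(11/2)·(-1)/[(7)·(6)·(9/2)·(-2)] = 22/27
L_4(4) = (8)·(7)·(11/2)·(1)/[(9)·(8)·(13/2)·(2)] = 77/234
Sum: 9·(-11/45) + 0 + (-6)·(-896/1755) + 2·(22/27) + 1·(77/234) = 1981/702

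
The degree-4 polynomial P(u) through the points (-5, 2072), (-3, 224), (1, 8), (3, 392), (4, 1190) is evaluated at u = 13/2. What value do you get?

Using Newton's divided-difference form:
P[-5,-3] = (224 - 2072) / (-3 - (-5)) = -924
P[-3,1] = (8 - 224) / (1 - (-3)) = -54
P[1,3] = (392 - 8) / (3 - 1) = 192
P[3,4] = (1190 - 392) / (4 - 3) = 798
P[-5,-3,1] = (-54 - (-924)) / (1 - (-5)) = 145
P[-3,1,3] = (192 - (-54)) / (3 - (-3)) = 41
P[1,3,4] = (798 - 192) / (4 - 1) = 202
P[-5,-3,1,3] = (41 - 145) / (3 - (-5)) = -13
P[-3,1,3,4] = (202 - 41) / (4 - (-3)) = 23
P[-5,-3,1,3,4] = (23 - (-13)) / (4 - (-5)) = 4
P(13/2) = 2072 + (-924)·(23/2) + 145·(23/2)·(19/2) + (-13)·(23/2)·(19/2)·(11/2) + 4·(23/2)·(19/2)·(11/2)·(7/2) = 63105/8

63105/8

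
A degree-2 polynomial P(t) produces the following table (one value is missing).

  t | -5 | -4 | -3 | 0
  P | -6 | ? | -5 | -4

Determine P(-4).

The 3 known values determine P uniquely (degree ≤ 2).
Evaluate each Lagrange basis at t = -4:
L_0(-4) = (-1)·(-4)/[(-2)·(-5)] = 2/5
L_1(-4) = (1)·(-4)/[(2)·(-3)] = 2/3
L_2(-4) = (1)·(-1)/[(5)·(3)] = -1/15
Sum: (-6)·(2/5) + (-5)·(2/3) + (-4)·(-1/15) = -82/15

-82/15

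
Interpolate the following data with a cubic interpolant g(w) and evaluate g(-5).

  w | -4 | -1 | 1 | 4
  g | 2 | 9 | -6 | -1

Using Newton's divided-difference form:
g[-4,-1] = (9 - 2) / (-1 - (-4)) = 7/3
g[-1,1] = (-6 - 9) / (1 - (-1)) = -15/2
g[1,4] = (-1 - (-6)) / (4 - 1) = 5/3
g[-4,-1,1] = (-15/2 - 7/3) / (1 - (-4)) = -59/30
g[-1,1,4] = (5/3 - (-15/2)) / (4 - (-1)) = 11/6
g[-4,-1,1,4] = (11/6 - (-59/30)) / (4 - (-4)) = 19/40
g(-5) = 2 + (7/3)·(-1) + (-59/30)·(-1)·(-4) + (19/40)·(-1)·(-4)·(-6) = -98/5

-98/5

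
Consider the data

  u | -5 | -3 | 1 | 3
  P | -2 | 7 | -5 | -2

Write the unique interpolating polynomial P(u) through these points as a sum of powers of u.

Build the Lagrange basis polynomials:
L_0(u) = (u + 3)(u - 1)(u - 3) / [-96] = -(1/96)u^3 + (1/96)u^2 + (3/32)u - 3/32
L_1(u) = (u + 5)(u - 1)(u - 3) / [48] = (1/48)u^3 + (1/48)u^2 - (17/48)u + 5/16
L_2(u) = (u + 5)(u + 3)(u - 3) / [-48] = -(1/48)u^3 - (5/48)u^2 + (3/16)u + 15/16
L_3(u) = (u + 5)(u + 3)(u - 1) / [96] = (1/96)u^3 + (7/96)u^2 + (7/96)u - 5/32
P(u) = (-2)·L_0 + 7·L_1 + (-5)·L_2 + (-2)·L_3
  (-2)·L_0(u) = (1/48)u^3 - (1/48)u^2 - (3/16)u + 3/16
  7·L_1(u) = (7/48)u^3 + (7/48)u^2 - (119/48)u + 35/16
  (-5)·L_2(u) = (5/48)u^3 + (25/48)u^2 - (15/16)u - 75/16
  (-2)·L_3(u) = -(1/48)u^3 - (7/48)u^2 - (7/48)u + 5/16
Adding term by term: (1/4)u^3 + (1/2)u^2 - (15/4)u - 2

P(u) = (1/4)u^3 + (1/2)u^2 - (15/4)u - 2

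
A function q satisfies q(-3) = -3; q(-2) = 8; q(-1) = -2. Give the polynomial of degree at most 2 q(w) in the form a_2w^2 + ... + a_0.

L_0(w) = (w + 2)(w + 1) / [2] = (1/2)w^2 + (3/2)w + 1
L_1(w) = (w + 3)(w + 1) / [-1] = -w^2 - 4w - 3
L_2(w) = (w + 3)(w + 2) / [2] = (1/2)w^2 + (5/2)w + 3
q(w) = (-3)·L_0 + 8·L_1 + (-2)·L_2
  (-3)·L_0(w) = -(3/2)w^2 - (9/2)w - 3
  8·L_1(w) = -8w^2 - 32w - 24
  (-2)·L_2(w) = -w^2 - 5w - 6
Adding term by term: -(21/2)w^2 - (83/2)w - 33

q(w) = -(21/2)w^2 - (83/2)w - 33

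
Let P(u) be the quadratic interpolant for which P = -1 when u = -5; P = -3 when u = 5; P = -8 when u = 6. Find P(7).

Evaluate each Lagrange basis at u = 7:
L_0(7) = (2)·(1)/[(-10)·(-11)] = 1/55
L_1(7) = (12)·(1)/[(10)·(-1)] = -6/5
L_2(7) = (12)·(2)/[(11)·(1)] = 24/11
Sum: (-1)·(1/55) + (-3)·(-6/5) + (-8)·(24/11) = -763/55

-763/55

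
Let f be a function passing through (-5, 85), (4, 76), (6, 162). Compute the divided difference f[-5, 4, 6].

4

f[-5,4] = (76 - 85) / (4 - (-5)) = -1
f[4,6] = (162 - 76) / (6 - 4) = 43
f[-5,4,6] = (43 - (-1)) / (6 - (-5)) = 4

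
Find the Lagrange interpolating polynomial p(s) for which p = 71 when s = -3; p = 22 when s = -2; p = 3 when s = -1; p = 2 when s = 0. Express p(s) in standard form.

L_0(s) = (s + 2)(s + 1)s / [-6] = -(1/6)s^3 - (1/2)s^2 - (1/3)s
L_1(s) = (s + 3)(s + 1)s / [2] = (1/2)s^3 + 2s^2 + (3/2)s
L_2(s) = (s + 3)(s + 2)s / [-2] = -(1/2)s^3 - (5/2)s^2 - 3s
L_3(s) = (s + 3)(s + 2)(s + 1) / [6] = (1/6)s^3 + s^2 + (11/6)s + 1
p(s) = 71·L_0 + 22·L_1 + 3·L_2 + 2·L_3
  71·L_0(s) = -(71/6)s^3 - (71/2)s^2 - (71/3)s
  22·L_1(s) = 11s^3 + 44s^2 + 33s
  3·L_2(s) = -(3/2)s^3 - (15/2)s^2 - 9s
  2·L_3(s) = (1/3)s^3 + 2s^2 + (11/3)s + 2
Adding term by term: -2s^3 + 3s^2 + 4s + 2

p(s) = -2s^3 + 3s^2 + 4s + 2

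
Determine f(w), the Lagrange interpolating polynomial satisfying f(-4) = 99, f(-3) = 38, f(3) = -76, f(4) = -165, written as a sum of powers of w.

L_0(w) = (w + 3)(w - 3)(w - 4) / [-56] = -(1/56)w^3 + (1/14)w^2 + (9/56)w - 9/14
L_1(w) = (w + 4)(w - 3)(w - 4) / [42] = (1/42)w^3 - (1/14)w^2 - (8/21)w + 8/7
L_2(w) = (w + 4)(w + 3)(w - 4) / [-42] = -(1/42)w^3 - (1/14)w^2 + (8/21)w + 8/7
L_3(w) = (w + 4)(w + 3)(w - 3) / [56] = (1/56)w^3 + (1/14)w^2 - (9/56)w - 9/14
f(w) = 99·L_0 + 38·L_1 + (-76)·L_2 + (-165)·L_3
  99·L_0(w) = -(99/56)w^3 + (99/14)w^2 + (891/56)w - 891/14
  38·L_1(w) = (19/21)w^3 - (19/7)w^2 - (304/21)w + 304/7
  (-76)·L_2(w) = (38/21)w^3 + (38/7)w^2 - (608/21)w - 608/7
  (-165)·L_3(w) = -(165/56)w^3 - (165/14)w^2 + (1485/56)w + 1485/14
Adding term by term: -2w^3 - 2w^2 - w - 1

f(w) = -2w^3 - 2w^2 - w - 1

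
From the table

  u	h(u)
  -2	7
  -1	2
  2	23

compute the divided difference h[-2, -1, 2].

h[-2,-1] = (2 - 7) / (-1 - (-2)) = -5
h[-1,2] = (23 - 2) / (2 - (-1)) = 7
h[-2,-1,2] = (7 - (-5)) / (2 - (-2)) = 3

3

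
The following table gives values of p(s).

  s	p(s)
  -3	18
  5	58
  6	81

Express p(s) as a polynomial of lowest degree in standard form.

p(s) = 2s^2 + s + 3

Newton's divided differences:
p[-3,5] = (58 - 18) / (5 - (-3)) = 5
p[5,6] = (81 - 58) / (6 - 5) = 23
p[-3,5,6] = (23 - 5) / (6 - (-3)) = 2
p(s) = 18 + 5·(s + 3) + 2·(s + 3)(s - 5)
Expanding: p(s) = 2s^2 + s + 3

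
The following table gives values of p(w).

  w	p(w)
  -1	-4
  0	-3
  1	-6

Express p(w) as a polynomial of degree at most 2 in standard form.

Newton's divided differences:
p[-1,0] = (-3 - (-4)) / (0 - (-1)) = 1
p[0,1] = (-6 - (-3)) / (1 - 0) = -3
p[-1,0,1] = (-3 - 1) / (1 - (-1)) = -2
p(w) = -4 + 1·(w + 1) + (-2)·(w + 1)w
Expanding: p(w) = -2w^2 - w - 3

p(w) = -2w^2 - w - 3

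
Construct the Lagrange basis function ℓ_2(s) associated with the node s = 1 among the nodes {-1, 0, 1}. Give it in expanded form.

ℓ_2(s) = (1/2)s^2 + (1/2)s

ℓ_2(s) = (s + 1)s / [(2)·(1)]
       = (s^2 + s) / (2)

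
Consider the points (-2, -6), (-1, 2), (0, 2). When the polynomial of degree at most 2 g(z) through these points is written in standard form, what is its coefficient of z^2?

Build the Lagrange basis polynomials:
L_0(z) = (z + 1)z / [2] = (1/2)z^2 + (1/2)z
L_1(z) = (z + 2)z / [-1] = -z^2 - 2z
L_2(z) = (z + 2)(z + 1) / [2] = (1/2)z^2 + (3/2)z + 1
g(z) = (-6)·L_0 + 2·L_1 + 2·L_2
Only the coefficient of z^2 is needed; take it from each L_i and combine:
(-6)·(1/2) + 2·(-1) + 2·(1/2) = -4

-4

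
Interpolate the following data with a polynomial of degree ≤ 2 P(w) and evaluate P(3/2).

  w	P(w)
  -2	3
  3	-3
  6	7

Evaluate each Lagrange basis at w = 3/2:
L_0(3/2) = (-3/2)·(-9/2)/[(-5)·(-8)] = 27/160
L_1(3/2) = (7/2)·(-9/2)/[(5)·(-3)] = 21/20
L_2(3/2) = (7/2)·(-3/2)/[(8)·(3)] = -7/32
Sum: 3·(27/160) + (-3)·(21/20) + 7·(-7/32) = -167/40

-167/40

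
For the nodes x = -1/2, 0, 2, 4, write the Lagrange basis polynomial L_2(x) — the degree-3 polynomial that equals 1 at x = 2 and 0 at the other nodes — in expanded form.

L_2(x) = -(1/10)x^3 + (7/20)x^2 + (1/5)x

L_2(x) = (x + 1/2)x(x - 4) / [(5/2)·(2)·(-2)]
       = (x^3 - (7/2)x^2 - 2x) / (-10)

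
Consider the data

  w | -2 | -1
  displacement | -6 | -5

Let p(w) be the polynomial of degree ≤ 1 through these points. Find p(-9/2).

L_0(-9/2) = (-7/2)/[(-1)] = 7/2
L_1(-9/2) = (-5/2)/[(1)] = -5/2
Sum: (-6)·(7/2) + (-5)·(-5/2) = -17/2

-17/2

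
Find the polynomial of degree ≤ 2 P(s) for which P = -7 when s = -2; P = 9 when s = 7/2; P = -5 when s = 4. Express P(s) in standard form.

Newton's divided differences:
P[-2,7/2] = (9 - (-7)) / (7/2 - (-2)) = 32/11
P[7/2,4] = (-5 - 9) / (4 - 7/2) = -28
P[-2,7/2,4] = (-28 - 32/11) / (4 - (-2)) = -170/33
P(s) = -7 + (32/11)·(s + 2) + (-170/33)·(s + 2)(s - 7/2)
Expanding: P(s) = -(170/33)s^2 + (117/11)s + 1151/33

P(s) = -(170/33)s^2 + (117/11)s + 1151/33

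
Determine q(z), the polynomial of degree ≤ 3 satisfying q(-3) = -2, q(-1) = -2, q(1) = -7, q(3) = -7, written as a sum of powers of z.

q(z) = (5/24)z^3 - (65/24)z - 9/2

Newton's divided differences:
q[-3,-1] = (-2 - (-2)) / (-1 - (-3)) = 0
q[-1,1] = (-7 - (-2)) / (1 - (-1)) = -5/2
q[1,3] = (-7 - (-7)) / (3 - 1) = 0
q[-3,-1,1] = (-5/2 - 0) / (1 - (-3)) = -5/8
q[-1,1,3] = (0 - (-5/2)) / (3 - (-1)) = 5/8
q[-3,-1,1,3] = (5/8 - (-5/8)) / (3 - (-3)) = 5/24
q(z) = -2 + (-5/8)·(z + 3)(z + 1) + (5/24)·(z + 3)(z + 1)(z - 1)
Expanding: q(z) = (5/24)z^3 - (65/24)z - 9/2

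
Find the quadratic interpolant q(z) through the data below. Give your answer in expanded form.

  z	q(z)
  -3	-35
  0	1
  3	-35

Newton's divided differences:
q[-3,0] = (1 - (-35)) / (0 - (-3)) = 12
q[0,3] = (-35 - 1) / (3 - 0) = -12
q[-3,0,3] = (-12 - 12) / (3 - (-3)) = -4
q(z) = -35 + 12·(z + 3) + (-4)·(z + 3)z
Expanding: q(z) = -4z^2 + 1

q(z) = -4z^2 + 1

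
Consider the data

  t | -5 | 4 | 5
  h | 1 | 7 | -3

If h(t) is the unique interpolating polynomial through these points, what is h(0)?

Using Newton's divided-difference form:
h[-5,4] = (7 - 1) / (4 - (-5)) = 2/3
h[4,5] = (-3 - 7) / (5 - 4) = -10
h[-5,4,5] = (-10 - 2/3) / (5 - (-5)) = -16/15
h(0) = 1 + (2/3)·(5) + (-16/15)·(5)·(-4) = 77/3

77/3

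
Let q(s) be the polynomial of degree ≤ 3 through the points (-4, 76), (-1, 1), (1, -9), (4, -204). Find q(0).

0

L_0(0) = (1)·(-1)·(-4)/[(-3)·(-5)·(-8)] = -1/30
L_1(0) = (4)·(-1)·(-4)/[(3)·(-2)·(-5)] = 8/15
L_2(0) = (4)·(1)·(-4)/[(5)·(2)·(-3)] = 8/15
L_3(0) = (4)·(1)·(-1)/[(8)·(5)·(3)] = -1/30
Sum: 76·(-1/30) + 1·(8/15) + (-9)·(8/15) + (-204)·(-1/30) = 0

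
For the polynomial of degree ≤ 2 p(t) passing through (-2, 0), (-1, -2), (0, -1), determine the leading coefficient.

Build the Lagrange basis polynomials:
L_0(t) = (t + 1)t / [2] = (1/2)t^2 + (1/2)t
L_1(t) = (t + 2)t / [-1] = -t^2 - 2t
L_2(t) = (t + 2)(t + 1) / [2] = (1/2)t^2 + (3/2)t + 1
p(t) = 0·L_0 + (-2)·L_1 + (-1)·L_2
Only the coefficient of t^2 is needed; take it from each L_i and combine:
0·(1/2) + (-2)·(-1) + (-1)·(1/2) = 3/2

3/2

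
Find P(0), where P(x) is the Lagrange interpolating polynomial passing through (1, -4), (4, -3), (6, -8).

L_0(0) = (-4)·(-6)/[(-3)·(-5)] = 8/5
L_1(0) = (-1)·(-6)/[(3)·(-2)] = -1
L_2(0) = (-1)·(-4)/[(5)·(2)] = 2/5
Sum: (-4)·(8/5) + (-3)·(-1) + (-8)·(2/5) = -33/5

-33/5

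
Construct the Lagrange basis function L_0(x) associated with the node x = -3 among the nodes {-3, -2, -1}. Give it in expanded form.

L_0(x) = (x + 2)(x + 1) / [(-1)·(-2)]
       = (x^2 + 3x + 2) / (2)

L_0(x) = (1/2)x^2 + (3/2)x + 1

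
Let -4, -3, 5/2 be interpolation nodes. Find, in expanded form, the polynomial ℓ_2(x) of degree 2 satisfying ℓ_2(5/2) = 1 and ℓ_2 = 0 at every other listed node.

ℓ_2(x) = (4/143)x^2 + (28/143)x + 48/143

ℓ_2(x) = (x + 4)(x + 3) / [(13/2)·(11/2)]
       = (x^2 + 7x + 12) / (143/4)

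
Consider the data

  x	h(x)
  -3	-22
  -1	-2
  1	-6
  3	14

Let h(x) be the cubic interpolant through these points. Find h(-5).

Evaluate each Lagrange basis at x = -5:
L_0(-5) = (-4)·(-6)·(-8)/[(-2)·(-4)·(-6)] = 4
L_1(-5) = (-2)·(-6)·(-8)/[(2)·(-2)·(-4)] = -6
L_2(-5) = (-2)·(-4)·(-8)/[(4)·(2)·(-2)] = 4
L_3(-5) = (-2)·(-4)·(-6)/[(6)·(4)·(2)] = -1
Sum: (-22)·(4) + (-2)·(-6) + (-6)·(4) + 14·(-1) = -114

-114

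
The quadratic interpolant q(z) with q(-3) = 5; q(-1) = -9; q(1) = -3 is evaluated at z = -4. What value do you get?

Evaluate each Lagrange basis at z = -4:
L_0(-4) = (-3)·(-5)/[(-2)·(-4)] = 15/8
L_1(-4) = (-1)·(-5)/[(2)·(-2)] = -5/4
L_2(-4) = (-1)·(-3)/[(4)·(2)] = 3/8
Sum: 5·(15/8) + (-9)·(-5/4) + (-3)·(3/8) = 39/2

39/2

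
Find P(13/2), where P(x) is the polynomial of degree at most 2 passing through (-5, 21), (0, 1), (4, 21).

Evaluate each Lagrange basis at x = 13/2:
L_0(13/2) = (13/2)·(5/2)/[(-5)·(-9)] = 13/36
L_1(13/2) = (23/2)·(5/2)/[(5)·(-4)] = -23/16
L_2(13/2) = (23/2)·(13/2)/[(9)·(4)] = 299/144
Sum: 21·(13/36) + 1·(-23/16) + 21·(299/144) = 199/4

199/4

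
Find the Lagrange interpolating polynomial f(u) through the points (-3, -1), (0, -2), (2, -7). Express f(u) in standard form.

f(u) = -(13/30)u^2 - (49/30)u - 2

Build the Lagrange basis polynomials:
L_0(u) = u(u - 2) / [15] = (1/15)u^2 - (2/15)u
L_1(u) = (u + 3)(u - 2) / [-6] = -(1/6)u^2 - (1/6)u + 1
L_2(u) = (u + 3)u / [10] = (1/10)u^2 + (3/10)u
f(u) = (-1)·L_0 + (-2)·L_1 + (-7)·L_2
  (-1)·L_0(u) = -(1/15)u^2 + (2/15)u
  (-2)·L_1(u) = (1/3)u^2 + (1/3)u - 2
  (-7)·L_2(u) = -(7/10)u^2 - (21/10)u
Adding term by term: -(13/30)u^2 - (49/30)u - 2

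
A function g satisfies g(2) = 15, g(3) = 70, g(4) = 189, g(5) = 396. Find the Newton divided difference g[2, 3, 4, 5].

4

g[2,3] = (70 - 15) / (3 - 2) = 55
g[3,4] = (189 - 70) / (4 - 3) = 119
g[4,5] = (396 - 189) / (5 - 4) = 207
g[2,3,4] = (119 - 55) / (4 - 2) = 32
g[3,4,5] = (207 - 119) / (5 - 3) = 44
g[2,3,4,5] = (44 - 32) / (5 - 2) = 4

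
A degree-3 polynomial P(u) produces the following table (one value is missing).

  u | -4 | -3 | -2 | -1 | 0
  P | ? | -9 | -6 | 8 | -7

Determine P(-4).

The 4 known values determine P uniquely (degree ≤ 3).
Evaluate each Lagrange basis at u = -4:
L_0(-4) = (-2)·(-3)·(-4)/[(-1)·(-2)·(-3)] = 4
L_1(-4) = (-1)·(-3)·(-4)/[(1)·(-1)·(-2)] = -6
L_2(-4) = (-1)·(-2)·(-4)/[(2)·(1)·(-1)] = 4
L_3(-4) = (-1)·(-2)·(-3)/[(3)·(2)·(1)] = -1
Sum: (-9)·(4) + (-6)·(-6) + 8·(4) + (-7)·(-1) = 39

39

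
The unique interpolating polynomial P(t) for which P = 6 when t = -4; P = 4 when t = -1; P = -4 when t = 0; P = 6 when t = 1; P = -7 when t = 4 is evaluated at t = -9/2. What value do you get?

Evaluate each Lagrange basis at t = -9/2:
L_0(-9/2) = (-7/2)·(-9/2)·(-11/2)·(-17/2)/[(-3)·(-4)·(-5)·(-8)] = 3927/2560
L_1(-9/2) = (-1/2)·(-9/2)·(-11/2)·(-17/2)/[(3)·(-1)·(-2)·(-5)] = -561/160
L_2(-9/2) = (-1/2)·(-7/2)·(-11/2)·(-17/2)/[(4)·(1)·(-1)·(-4)] = 1309/256
L_3(-9/2) = (-1/2)·(-7/2)·(-9/2)·(-17/2)/[(5)·(2)·(1)·(-3)] = -357/160
L_4(-9/2) = (-1/2)·(-7/2)·(-9/2)·(-11/2)/[(8)·(5)·(4)·(3)] = 231/2560
Sum: 6·(3927/2560) + 4·(-561/160) + (-4)·(1309/256) + 6·(-357/160) + (-7)·(231/2560) = -100591/2560

-100591/2560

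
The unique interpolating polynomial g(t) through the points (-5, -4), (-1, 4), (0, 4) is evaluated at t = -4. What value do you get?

Evaluate each Lagrange basis at t = -4:
L_0(-4) = (-3)·(-4)/[(-4)·(-5)] = 3/5
L_1(-4) = (1)·(-4)/[(4)·(-1)] = 1
L_2(-4) = (1)·(-3)/[(5)·(1)] = -3/5
Sum: (-4)·(3/5) + 4·(1) + 4·(-3/5) = -4/5

-4/5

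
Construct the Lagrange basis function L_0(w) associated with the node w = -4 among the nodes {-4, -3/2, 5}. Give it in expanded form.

L_0(w) = (2/45)w^2 - (7/45)w - 1/3

L_0(w) = (w + 3/2)(w - 5) / [(-5/2)·(-9)]
       = (w^2 - (7/2)w - 15/2) / (45/2)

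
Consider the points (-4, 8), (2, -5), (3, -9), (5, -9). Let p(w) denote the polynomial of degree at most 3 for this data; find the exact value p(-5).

L_0(-5) = (-7)·(-8)·(-10)/[(-6)·(-7)·(-9)] = 40/27
L_1(-5) = (-1)·(-8)·(-10)/[(6)·(-1)·(-3)] = -40/9
L_2(-5) = (-1)·(-7)·(-10)/[(7)·(1)·(-2)] = 5
L_3(-5) = (-1)·(-7)·(-8)/[(9)·(3)·(2)] = -28/27
Sum: 8·(40/27) + (-5)·(-40/9) + (-9)·(5) + (-9)·(-28/27) = -43/27

-43/27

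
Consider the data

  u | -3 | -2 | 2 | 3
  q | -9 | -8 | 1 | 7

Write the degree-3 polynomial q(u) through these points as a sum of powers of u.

L_0(u) = (u + 2)(u - 2)(u - 3) / [-30] = -(1/30)u^3 + (1/10)u^2 + (2/15)u - 2/5
L_1(u) = (u + 3)(u - 2)(u - 3) / [20] = (1/20)u^3 - (1/10)u^2 - (9/20)u + 9/10
L_2(u) = (u + 3)(u + 2)(u - 3) / [-20] = -(1/20)u^3 - (1/10)u^2 + (9/20)u + 9/10
L_3(u) = (u + 3)(u + 2)(u - 2) / [30] = (1/30)u^3 + (1/10)u^2 - (2/15)u - 2/5
q(u) = (-9)·L_0 + (-8)·L_1 + 1·L_2 + 7·L_3
  (-9)·L_0(u) = (3/10)u^3 - (9/10)u^2 - (6/5)u + 18/5
  (-8)·L_1(u) = -(2/5)u^3 + (4/5)u^2 + (18/5)u - 36/5
  1·L_2(u) = -(1/20)u^3 - (1/10)u^2 + (9/20)u + 9/10
  7·L_3(u) = (7/30)u^3 + (7/10)u^2 - (14/15)u - 14/5
Adding term by term: (1/12)u^3 + (1/2)u^2 + (23/12)u - 11/2

q(u) = (1/12)u^3 + (1/2)u^2 + (23/12)u - 11/2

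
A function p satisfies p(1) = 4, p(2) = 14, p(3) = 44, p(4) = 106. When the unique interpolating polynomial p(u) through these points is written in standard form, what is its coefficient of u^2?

-2

L_0(u) = (u - 2)(u - 3)(u - 4) / [-6] = -(1/6)u^3 + (3/2)u^2 - (13/3)u + 4
L_1(u) = (u - 1)(u - 3)(u - 4) / [2] = (1/2)u^3 - 4u^2 + (19/2)u - 6
L_2(u) = (u - 1)(u - 2)(u - 4) / [-2] = -(1/2)u^3 + (7/2)u^2 - 7u + 4
L_3(u) = (u - 1)(u - 2)(u - 3) / [6] = (1/6)u^3 - u^2 + (11/6)u - 1
p(u) = 4·L_0 + 14·L_1 + 44·L_2 + 106·L_3
Only the coefficient of u^2 is needed; take it from each L_i and combine:
4·(3/2) + 14·(-4) + 44·(7/2) + 106·(-1) = -2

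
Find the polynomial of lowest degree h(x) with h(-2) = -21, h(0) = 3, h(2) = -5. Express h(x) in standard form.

Newton's divided differences:
h[-2,0] = (3 - (-21)) / (0 - (-2)) = 12
h[0,2] = (-5 - 3) / (2 - 0) = -4
h[-2,0,2] = (-4 - 12) / (2 - (-2)) = -4
h(x) = -21 + 12·(x + 2) + (-4)·(x + 2)x
Expanding: h(x) = -4x^2 + 4x + 3

h(x) = -4x^2 + 4x + 3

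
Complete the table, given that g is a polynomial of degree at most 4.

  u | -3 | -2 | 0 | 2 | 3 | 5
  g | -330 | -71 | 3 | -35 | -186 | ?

-1562

The 5 known values determine g uniquely (degree ≤ 4).
Evaluate each Lagrange basis at u = 5:
L_0(5) = (7)·(5)·(3)·(2)/[(-1)·(-3)·(-5)·(-6)] = 7/3
L_1(5) = (8)·(5)·(3)·(2)/[(1)·(-2)·(-4)·(-5)] = -6
L_2(5) = (8)·(7)·(3)·(2)/[(3)·(2)·(-2)·(-3)] = 28/3
L_3(5) = (8)·(7)·(5)·(2)/[(5)·(4)·(2)·(-1)] = -14
L_4(5) = (8)·(7)·(5)·(3)/[(6)·(5)·(3)·(1)] = 28/3
Sum: (-330)·(7/3) + (-71)·(-6) + 3·(28/3) + (-35)·(-14) + (-186)·(28/3) = -1562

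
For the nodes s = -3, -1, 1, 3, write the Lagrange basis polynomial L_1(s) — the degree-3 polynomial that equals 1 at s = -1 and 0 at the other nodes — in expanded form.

L_1(s) = (s + 3)(s - 1)(s - 3) / [(2)·(-2)·(-4)]
       = (s^3 - s^2 - 9s + 9) / (16)

L_1(s) = (1/16)s^3 - (1/16)s^2 - (9/16)s + 9/16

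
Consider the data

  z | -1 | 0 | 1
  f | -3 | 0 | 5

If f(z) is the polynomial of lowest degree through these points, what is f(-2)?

Using Newton's divided-difference form:
f[-1,0] = (0 - (-3)) / (0 - (-1)) = 3
f[0,1] = (5 - 0) / (1 - 0) = 5
f[-1,0,1] = (5 - 3) / (1 - (-1)) = 1
f(-2) = -3 + 3·(-1) + 1·(-1)·(-2) = -4

-4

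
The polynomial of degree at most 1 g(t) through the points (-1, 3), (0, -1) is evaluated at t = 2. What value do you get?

L_0(2) = (2)/[(-1)] = -2
L_1(2) = (3)/[(1)] = 3
Sum: 3·(-2) + (-1)·(3) = -9

-9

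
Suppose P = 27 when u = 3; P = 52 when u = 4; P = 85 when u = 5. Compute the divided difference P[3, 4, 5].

P[3,4] = (52 - 27) / (4 - 3) = 25
P[4,5] = (85 - 52) / (5 - 4) = 33
P[3,4,5] = (33 - 25) / (5 - 3) = 4

4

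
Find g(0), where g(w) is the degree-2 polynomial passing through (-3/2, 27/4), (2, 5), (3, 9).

3

Using Newton's divided-difference form:
g[-3/2,2] = (5 - 27/4) / (2 - (-3/2)) = -1/2
g[2,3] = (9 - 5) / (3 - 2) = 4
g[-3/2,2,3] = (4 - (-1/2)) / (3 - (-3/2)) = 1
g(0) = 27/4 + (-1/2)·(3/2) + 1·(3/2)·(-2) = 3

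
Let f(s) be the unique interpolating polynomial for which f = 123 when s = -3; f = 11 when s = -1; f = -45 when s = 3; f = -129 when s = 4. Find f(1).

L_0(1) = (2)·(-2)·(-3)/[(-2)·(-6)·(-7)] = -1/7
L_1(1) = (4)·(-2)·(-3)/[(2)·(-4)·(-5)] = 3/5
L_2(1) = (4)·(2)·(-3)/[(6)·(4)·(-1)] = 1
L_3(1) = (4)·(2)·(-2)/[(7)·(5)·(1)] = -16/35
Sum: 123·(-1/7) + 11·(3/5) + (-45)·(1) + (-129)·(-16/35) = 3

3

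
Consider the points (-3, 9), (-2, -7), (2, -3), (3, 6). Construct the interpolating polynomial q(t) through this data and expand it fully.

q(t) = -(3/10)t^3 + (5/2)t^2 + (11/5)t - 15

L_0(t) = (t + 2)(t - 2)(t - 3) / [-30] = -(1/30)t^3 + (1/10)t^2 + (2/15)t - 2/5
L_1(t) = (t + 3)(t - 2)(t - 3) / [20] = (1/20)t^3 - (1/10)t^2 - (9/20)t + 9/10
L_2(t) = (t + 3)(t + 2)(t - 3) / [-20] = -(1/20)t^3 - (1/10)t^2 + (9/20)t + 9/10
L_3(t) = (t + 3)(t + 2)(t - 2) / [30] = (1/30)t^3 + (1/10)t^2 - (2/15)t - 2/5
q(t) = 9·L_0 + (-7)·L_1 + (-3)·L_2 + 6·L_3
  9·L_0(t) = -(3/10)t^3 + (9/10)t^2 + (6/5)t - 18/5
  (-7)·L_1(t) = -(7/20)t^3 + (7/10)t^2 + (63/20)t - 63/10
  (-3)·L_2(t) = (3/20)t^3 + (3/10)t^2 - (27/20)t - 27/10
  6·L_3(t) = (1/5)t^3 + (3/5)t^2 - (4/5)t - 12/5
Adding term by term: -(3/10)t^3 + (5/2)t^2 + (11/5)t - 15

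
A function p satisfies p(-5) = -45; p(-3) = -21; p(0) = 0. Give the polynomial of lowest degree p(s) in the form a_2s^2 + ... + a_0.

p(s) = -s^2 + 4s

Newton's divided differences:
p[-5,-3] = (-21 - (-45)) / (-3 - (-5)) = 12
p[-3,0] = (0 - (-21)) / (0 - (-3)) = 7
p[-5,-3,0] = (7 - 12) / (0 - (-5)) = -1
p(s) = -45 + 12·(s + 5) + (-1)·(s + 5)(s + 3)
Expanding: p(s) = -s^2 + 4s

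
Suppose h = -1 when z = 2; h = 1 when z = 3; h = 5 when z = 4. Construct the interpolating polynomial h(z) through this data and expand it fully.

Build the Lagrange basis polynomials:
L_0(z) = (z - 3)(z - 4) / [2] = (1/2)z^2 - (7/2)z + 6
L_1(z) = (z - 2)(z - 4) / [-1] = -z^2 + 6z - 8
L_2(z) = (z - 2)(z - 3) / [2] = (1/2)z^2 - (5/2)z + 3
h(z) = (-1)·L_0 + 1·L_1 + 5·L_2
  (-1)·L_0(z) = -(1/2)z^2 + (7/2)z - 6
  1·L_1(z) = -z^2 + 6z - 8
  5·L_2(z) = (5/2)z^2 - (25/2)z + 15
Adding term by term: z^2 - 3z + 1

h(z) = z^2 - 3z + 1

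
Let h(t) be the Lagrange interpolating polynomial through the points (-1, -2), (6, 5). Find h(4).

3

Evaluate each Lagrange basis at t = 4:
L_0(4) = (-2)/[(-7)] = 2/7
L_1(4) = (5)/[(7)] = 5/7
Sum: (-2)·(2/7) + 5·(5/7) = 3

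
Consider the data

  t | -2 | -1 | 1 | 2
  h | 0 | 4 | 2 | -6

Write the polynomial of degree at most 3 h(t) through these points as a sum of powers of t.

Newton's divided differences:
h[-2,-1] = (4 - 0) / (-1 - (-2)) = 4
h[-1,1] = (2 - 4) / (1 - (-1)) = -1
h[1,2] = (-6 - 2) / (2 - 1) = -8
h[-2,-1,1] = (-1 - 4) / (1 - (-2)) = -5/3
h[-1,1,2] = (-8 - (-1)) / (2 - (-1)) = -7/3
h[-2,-1,1,2] = (-7/3 - (-5/3)) / (2 - (-2)) = -1/6
h(t) = 4·(t + 2) + (-5/3)·(t + 2)(t + 1) + (-1/6)·(t + 2)(t + 1)(t - 1)
Expanding: h(t) = -(1/6)t^3 - 2t^2 - (5/6)t + 5

h(t) = -(1/6)t^3 - 2t^2 - (5/6)t + 5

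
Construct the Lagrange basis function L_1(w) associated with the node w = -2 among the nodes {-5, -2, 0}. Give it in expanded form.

L_1(w) = (w + 5)w / [(3)·(-2)]
       = (w^2 + 5w) / (-6)

L_1(w) = -(1/6)w^2 - (5/6)w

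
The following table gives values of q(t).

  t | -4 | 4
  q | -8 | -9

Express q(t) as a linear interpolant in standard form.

q(t) = -(1/8)t - 17/2

Build the Lagrange basis polynomials:
L_0(t) = (t - 4) / [-8] = -(1/8)t + 1/2
L_1(t) = (t + 4) / [8] = (1/8)t + 1/2
q(t) = (-8)·L_0 + (-9)·L_1
  (-8)·L_0(t) = t - 4
  (-9)·L_1(t) = -(9/8)t - 9/2
Adding term by term: -(1/8)t - 17/2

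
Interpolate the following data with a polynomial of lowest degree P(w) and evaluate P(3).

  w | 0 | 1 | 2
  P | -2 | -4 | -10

-20

Evaluate each Lagrange basis at w = 3:
L_0(3) = (2)·(1)/[(-1)·(-2)] = 1
L_1(3) = (3)·(1)/[(1)·(-1)] = -3
L_2(3) = (3)·(2)/[(2)·(1)] = 3
Sum: (-2)·(1) + (-4)·(-3) + (-10)·(3) = -20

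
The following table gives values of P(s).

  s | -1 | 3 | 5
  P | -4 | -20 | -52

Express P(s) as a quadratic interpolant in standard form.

Newton's divided differences:
P[-1,3] = (-20 - (-4)) / (3 - (-1)) = -4
P[3,5] = (-52 - (-20)) / (5 - 3) = -16
P[-1,3,5] = (-16 - (-4)) / (5 - (-1)) = -2
P(s) = -4 + (-4)·(s + 1) + (-2)·(s + 1)(s - 3)
Expanding: P(s) = -2s^2 - 2

P(s) = -2s^2 - 2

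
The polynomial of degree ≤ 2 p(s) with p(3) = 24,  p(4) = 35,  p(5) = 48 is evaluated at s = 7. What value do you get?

80

Evaluate each Lagrange basis at s = 7:
L_0(7) = (3)·(2)/[(-1)·(-2)] = 3
L_1(7) = (4)·(2)/[(1)·(-1)] = -8
L_2(7) = (4)·(3)/[(2)·(1)] = 6
Sum: 24·(3) + 35·(-8) + 48·(6) = 80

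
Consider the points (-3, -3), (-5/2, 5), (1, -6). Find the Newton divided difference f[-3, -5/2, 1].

f[-3,-5/2] = (5 - (-3)) / (-5/2 - (-3)) = 16
f[-5/2,1] = (-6 - 5) / (1 - (-5/2)) = -22/7
f[-3,-5/2,1] = (-22/7 - 16) / (1 - (-3)) = -67/14

-67/14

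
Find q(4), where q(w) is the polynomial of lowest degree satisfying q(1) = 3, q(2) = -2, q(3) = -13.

-30

L_0(4) = (2)·(1)/[(-1)·(-2)] = 1
L_1(4) = (3)·(1)/[(1)·(-1)] = -3
L_2(4) = (3)·(2)/[(2)·(1)] = 3
Sum: 3·(1) + (-2)·(-3) + (-13)·(3) = -30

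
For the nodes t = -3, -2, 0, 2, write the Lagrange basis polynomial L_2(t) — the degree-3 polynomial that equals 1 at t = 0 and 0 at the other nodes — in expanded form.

L_2(t) = -(1/12)t^3 - (1/4)t^2 + (1/3)t + 1

L_2(t) = (t + 3)(t + 2)(t - 2) / [(3)·(2)·(-2)]
       = (t^3 + 3t^2 - 4t - 12) / (-12)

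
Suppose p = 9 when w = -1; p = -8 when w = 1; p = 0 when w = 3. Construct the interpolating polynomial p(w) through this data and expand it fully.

p(w) = (25/8)w^2 - (17/2)w - 21/8

Build the Lagrange basis polynomials:
L_0(w) = (w - 1)(w - 3) / [8] = (1/8)w^2 - (1/2)w + 3/8
L_1(w) = (w + 1)(w - 3) / [-4] = -(1/4)w^2 + (1/2)w + 3/4
L_2(w) = (w + 1)(w - 1) / [8] = (1/8)w^2 - 1/8
p(w) = 9·L_0 + (-8)·L_1 + 0·L_2
  9·L_0(w) = (9/8)w^2 - (9/2)w + 27/8
  (-8)·L_1(w) = 2w^2 - 4w - 6
  0·L_2(w) = 0
Adding term by term: (25/8)w^2 - (17/2)w - 21/8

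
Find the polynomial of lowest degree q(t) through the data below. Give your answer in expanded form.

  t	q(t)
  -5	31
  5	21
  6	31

q(t) = t^2 - t + 1

Build the Lagrange basis polynomials:
L_0(t) = (t - 5)(t - 6) / [110] = (1/110)t^2 - (1/10)t + 3/11
L_1(t) = (t + 5)(t - 6) / [-10] = -(1/10)t^2 + (1/10)t + 3
L_2(t) = (t + 5)(t - 5) / [11] = (1/11)t^2 - 25/11
q(t) = 31·L_0 + 21·L_1 + 31·L_2
  31·L_0(t) = (31/110)t^2 - (31/10)t + 93/11
  21·L_1(t) = -(21/10)t^2 + (21/10)t + 63
  31·L_2(t) = (31/11)t^2 - 775/11
Adding term by term: t^2 - t + 1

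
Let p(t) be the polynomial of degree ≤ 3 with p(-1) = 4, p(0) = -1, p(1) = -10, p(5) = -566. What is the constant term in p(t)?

Build the Lagrange basis polynomials:
L_0(t) = t(t - 1)(t - 5) / [-12] = -(1/12)t^3 + (1/2)t^2 - (5/12)t
L_1(t) = (t + 1)(t - 1)(t - 5) / [5] = (1/5)t^3 - t^2 - (1/5)t + 1
L_2(t) = (t + 1)t(t - 5) / [-8] = -(1/8)t^3 + (1/2)t^2 + (5/8)t
L_3(t) = (t + 1)t(t - 1) / [120] = (1/120)t^3 - (1/120)t
p(t) = 4·L_0 + (-1)·L_1 + (-10)·L_2 + (-566)·L_3
Only the constant term is needed; take it from each L_i and combine:
4·(0) + (-1)·(1) + (-10)·(0) + (-566)·(0) = -1

-1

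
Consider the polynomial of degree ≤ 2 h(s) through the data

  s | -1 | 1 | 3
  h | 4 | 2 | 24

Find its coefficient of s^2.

L_0(s) = (s - 1)(s - 3) / [8] = (1/8)s^2 - (1/2)s + 3/8
L_1(s) = (s + 1)(s - 3) / [-4] = -(1/4)s^2 + (1/2)s + 3/4
L_2(s) = (s + 1)(s - 1) / [8] = (1/8)s^2 - 1/8
h(s) = 4·L_0 + 2·L_1 + 24·L_2
Only the coefficient of s^2 is needed; take it from each L_i and combine:
4·(1/8) + 2·(-1/4) + 24·(1/8) = 3

3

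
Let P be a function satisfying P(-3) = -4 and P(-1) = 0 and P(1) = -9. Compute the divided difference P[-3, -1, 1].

-13/8

P[-3,-1] = (0 - (-4)) / (-1 - (-3)) = 2
P[-1,1] = (-9 - 0) / (1 - (-1)) = -9/2
P[-3,-1,1] = (-9/2 - 2) / (1 - (-3)) = -13/8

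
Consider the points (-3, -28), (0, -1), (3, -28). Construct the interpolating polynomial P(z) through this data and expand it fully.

P(z) = -3z^2 - 1

Newton's divided differences:
P[-3,0] = (-1 - (-28)) / (0 - (-3)) = 9
P[0,3] = (-28 - (-1)) / (3 - 0) = -9
P[-3,0,3] = (-9 - 9) / (3 - (-3)) = -3
P(z) = -28 + 9·(z + 3) + (-3)·(z + 3)z
Expanding: P(z) = -3z^2 - 1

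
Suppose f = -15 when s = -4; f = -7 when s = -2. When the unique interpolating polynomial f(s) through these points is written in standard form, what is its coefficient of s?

4

L_0(s) = (s + 2) / [-2] = -(1/2)s - 1
L_1(s) = (s + 4) / [2] = (1/2)s + 2
f(s) = (-15)·L_0 + (-7)·L_1
Only the coefficient of s is needed; take it from each L_i and combine:
(-15)·(-1/2) + (-7)·(1/2) = 4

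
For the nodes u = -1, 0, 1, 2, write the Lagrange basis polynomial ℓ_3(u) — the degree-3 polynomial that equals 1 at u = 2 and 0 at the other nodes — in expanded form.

ℓ_3(u) = (u + 1)u(u - 1) / [(3)·(2)·(1)]
       = (u^3 - u) / (6)

ℓ_3(u) = (1/6)u^3 - (1/6)u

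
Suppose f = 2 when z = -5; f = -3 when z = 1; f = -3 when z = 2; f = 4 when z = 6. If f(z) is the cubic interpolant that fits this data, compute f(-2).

L_0(-2) = (-3)·(-4)·(-8)/[(-6)·(-7)·(-11)] = 16/77
L_1(-2) = (3)·(-4)·(-8)/[(6)·(-1)·(-5)] = 16/5
L_2(-2) = (3)·(-3)·(-8)/[(7)·(1)·(-4)] = -18/7
L_3(-2) = (3)·(-3)·(-4)/[(11)·(5)·(4)] = 9/55
Sum: 2·(16/77) + (-3)·(16/5) + (-3)·(-18/7) + 4·(9/55) = -314/385

-314/385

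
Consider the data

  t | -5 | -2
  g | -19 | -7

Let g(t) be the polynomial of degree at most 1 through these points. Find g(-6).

-23

L_0(-6) = (-4)/[(-3)] = 4/3
L_1(-6) = (-1)/[(3)] = -1/3
Sum: (-19)·(4/3) + (-7)·(-1/3) = -23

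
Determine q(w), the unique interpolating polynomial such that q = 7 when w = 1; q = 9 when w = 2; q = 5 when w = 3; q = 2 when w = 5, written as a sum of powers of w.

Build the Lagrange basis polynomials:
L_0(w) = (w - 2)(w - 3)(w - 5) / [-8] = -(1/8)w^3 + (5/4)w^2 - (31/8)w + 15/4
L_1(w) = (w - 1)(w - 3)(w - 5) / [3] = (1/3)w^3 - 3w^2 + (23/3)w - 5
L_2(w) = (w - 1)(w - 2)(w - 5) / [-4] = -(1/4)w^3 + 2w^2 - (17/4)w + 5/2
L_3(w) = (w - 1)(w - 2)(w - 3) / [24] = (1/24)w^3 - (1/4)w^2 + (11/24)w - 1/4
q(w) = 7·L_0 + 9·L_1 + 5·L_2 + 2·L_3
  7·L_0(w) = -(7/8)w^3 + (35/4)w^2 - (217/8)w + 105/4
  9·L_1(w) = 3w^3 - 27w^2 + 69w - 45
  5·L_2(w) = -(5/4)w^3 + 10w^2 - (85/4)w + 25/2
  2·L_3(w) = (1/12)w^3 - (1/2)w^2 + (11/12)w - 1/2
Adding term by term: (23/24)w^3 - (35/4)w^2 + (517/24)w - 27/4

q(w) = (23/24)w^3 - (35/4)w^2 + (517/24)w - 27/4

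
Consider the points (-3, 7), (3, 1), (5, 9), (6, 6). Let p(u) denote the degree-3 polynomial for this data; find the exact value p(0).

Evaluate each Lagrange basis at u = 0:
L_0(0) = (-3)·(-5)·(-6)/[(-6)·(-8)·(-9)] = 5/24
L_1(0) = (3)·(-5)·(-6)/[(6)·(-2)·(-3)] = 5/2
L_2(0) = (3)·(-3)·(-6)/[(8)·(2)·(-1)] = -27/8
L_3(0) = (3)·(-3)·(-5)/[(9)·(3)·(1)] = 5/3
Sum: 7·(5/24) + 1·(5/2) + 9·(-27/8) + 6·(5/3) = -197/12

-197/12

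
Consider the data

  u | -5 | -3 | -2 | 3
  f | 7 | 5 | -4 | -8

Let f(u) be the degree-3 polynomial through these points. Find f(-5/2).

Using Newton's divided-difference form:
f[-5,-3] = (5 - 7) / (-3 - (-5)) = -1
f[-3,-2] = (-4 - 5) / (-2 - (-3)) = -9
f[-2,3] = (-8 - (-4)) / (3 - (-2)) = -4/5
f[-5,-3,-2] = (-9 - (-1)) / (-2 - (-5)) = -8/3
f[-3,-2,3] = (-4/5 - (-9)) / (3 - (-3)) = 41/30
f[-5,-3,-2,3] = (41/30 - (-8/3)) / (3 - (-5)) = 121/240
f(-5/2) = 7 + (-1)·(5/2) + (-8/3)·(5/2)·(1/2) + (121/240)·(5/2)·(1/2)·(-1/2) = 109/128

109/128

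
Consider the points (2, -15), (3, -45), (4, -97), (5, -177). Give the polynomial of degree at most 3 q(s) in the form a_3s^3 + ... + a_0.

Build the Lagrange basis polynomials:
L_0(s) = (s - 3)(s - 4)(s - 5) / [-6] = -(1/6)s^3 + 2s^2 - (47/6)s + 10
L_1(s) = (s - 2)(s - 4)(s - 5) / [2] = (1/2)s^3 - (11/2)s^2 + 19s - 20
L_2(s) = (s - 2)(s - 3)(s - 5) / [-2] = -(1/2)s^3 + 5s^2 - (31/2)s + 15
L_3(s) = (s - 2)(s - 3)(s - 4) / [6] = (1/6)s^3 - (3/2)s^2 + (13/3)s - 4
q(s) = (-15)·L_0 + (-45)·L_1 + (-97)·L_2 + (-177)·L_3
  (-15)·L_0(s) = (5/2)s^3 - 30s^2 + (235/2)s - 150
  (-45)·L_1(s) = -(45/2)s^3 + (495/2)s^2 - 855s + 900
  (-97)·L_2(s) = (97/2)s^3 - 485s^2 + (3007/2)s - 1455
  (-177)·L_3(s) = -(59/2)s^3 + (531/2)s^2 - 767s + 708
Adding term by term: -s^3 - 2s^2 - s + 3

q(s) = -s^3 - 2s^2 - s + 3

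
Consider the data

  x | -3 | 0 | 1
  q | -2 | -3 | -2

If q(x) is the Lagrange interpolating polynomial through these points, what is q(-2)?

Evaluate each Lagrange basis at x = -2:
L_0(-2) = (-2)·(-3)/[(-3)·(-4)] = 1/2
L_1(-2) = (1)·(-3)/[(3)·(-1)] = 1
L_2(-2) = (1)·(-2)/[(4)·(1)] = -1/2
Sum: (-2)·(1/2) + (-3)·(1) + (-2)·(-1/2) = -3

-3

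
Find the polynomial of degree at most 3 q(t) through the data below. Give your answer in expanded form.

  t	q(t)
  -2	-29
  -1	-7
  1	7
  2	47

Build the Lagrange basis polynomials:
L_0(t) = (t + 1)(t - 1)(t - 2) / [-12] = -(1/12)t^3 + (1/6)t^2 + (1/12)t - 1/6
L_1(t) = (t + 2)(t - 1)(t - 2) / [6] = (1/6)t^3 - (1/6)t^2 - (2/3)t + 2/3
L_2(t) = (t + 2)(t + 1)(t - 2) / [-6] = -(1/6)t^3 - (1/6)t^2 + (2/3)t + 2/3
L_3(t) = (t + 2)(t + 1)(t - 1) / [12] = (1/12)t^3 + (1/6)t^2 - (1/12)t - 1/6
q(t) = (-29)·L_0 + (-7)·L_1 + 7·L_2 + 47·L_3
  (-29)·L_0(t) = (29/12)t^3 - (29/6)t^2 - (29/12)t + 29/6
  (-7)·L_1(t) = -(7/6)t^3 + (7/6)t^2 + (14/3)t - 14/3
  7·L_2(t) = -(7/6)t^3 - (7/6)t^2 + (14/3)t + 14/3
  47·L_3(t) = (47/12)t^3 + (47/6)t^2 - (47/12)t - 47/6
Adding term by term: 4t^3 + 3t^2 + 3t - 3

q(t) = 4t^3 + 3t^2 + 3t - 3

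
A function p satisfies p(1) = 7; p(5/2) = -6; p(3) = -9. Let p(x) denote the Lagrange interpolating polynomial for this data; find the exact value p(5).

-43/3

L_0(5) = (5/2)·(2)/[(-3/2)·(-2)] = 5/3
L_1(5) = (4)·(2)/[(3/2)·(-1/2)] = -32/3
L_2(5) = (4)·(5/2)/[(2)·(1/2)] = 10
Sum: 7·(5/3) + (-6)·(-32/3) + (-9)·(10) = -43/3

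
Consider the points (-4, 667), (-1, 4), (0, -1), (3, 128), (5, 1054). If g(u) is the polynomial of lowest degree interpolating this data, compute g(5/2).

Using Newton's divided-difference form:
g[-4,-1] = (4 - 667) / (-1 - (-4)) = -221
g[-1,0] = (-1 - 4) / (0 - (-1)) = -5
g[0,3] = (128 - (-1)) / (3 - 0) = 43
g[3,5] = (1054 - 128) / (5 - 3) = 463
g[-4,-1,0] = (-5 - (-221)) / (0 - (-4)) = 54
g[-1,0,3] = (43 - (-5)) / (3 - (-1)) = 12
g[0,3,5] = (463 - 43) / (5 - 0) = 84
g[-4,-1,0,3] = (12 - 54) / (3 - (-4)) = -6
g[-1,0,3,5] = (84 - 12) / (5 - (-1)) = 12
g[-4,-1,0,3,5] = (12 - (-6)) / (5 - (-4)) = 2
g(5/2) = 667 + (-221)·(13/2) + 54·(13/2)·(7/2) + (-6)·(13/2)·(7/2)·(5/2) + 2·(13/2)·(7/2)·(5/2)·(-1/2) = 487/8

487/8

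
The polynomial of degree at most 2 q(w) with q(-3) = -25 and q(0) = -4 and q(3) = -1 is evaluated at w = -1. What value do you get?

Using Newton's divided-difference form:
q[-3,0] = (-4 - (-25)) / (0 - (-3)) = 7
q[0,3] = (-1 - (-4)) / (3 - 0) = 1
q[-3,0,3] = (1 - 7) / (3 - (-3)) = -1
q(-1) = -25 + 7·(2) + (-1)·(2)·(-1) = -9

-9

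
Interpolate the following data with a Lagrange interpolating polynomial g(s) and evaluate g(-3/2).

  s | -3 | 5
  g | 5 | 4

L_0(-3/2) = (-13/2)/[(-8)] = 13/16
L_1(-3/2) = (3/2)/[(8)] = 3/16
Sum: 5·(13/16) + 4·(3/16) = 77/16

77/16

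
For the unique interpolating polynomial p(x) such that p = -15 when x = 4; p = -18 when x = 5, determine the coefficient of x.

-3

The leading coefficient equals the top divided difference p[4,5].
p[4,5] = (-18 - (-15)) / (5 - 4) = -3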